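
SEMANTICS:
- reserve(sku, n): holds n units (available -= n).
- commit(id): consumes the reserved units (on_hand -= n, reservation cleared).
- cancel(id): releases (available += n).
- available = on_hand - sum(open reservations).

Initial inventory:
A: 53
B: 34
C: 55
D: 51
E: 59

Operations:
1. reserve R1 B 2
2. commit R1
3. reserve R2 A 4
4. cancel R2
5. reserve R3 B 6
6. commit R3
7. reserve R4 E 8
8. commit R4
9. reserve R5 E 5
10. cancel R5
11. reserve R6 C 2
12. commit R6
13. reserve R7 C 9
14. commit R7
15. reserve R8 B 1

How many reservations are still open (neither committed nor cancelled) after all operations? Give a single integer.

Step 1: reserve R1 B 2 -> on_hand[A=53 B=34 C=55 D=51 E=59] avail[A=53 B=32 C=55 D=51 E=59] open={R1}
Step 2: commit R1 -> on_hand[A=53 B=32 C=55 D=51 E=59] avail[A=53 B=32 C=55 D=51 E=59] open={}
Step 3: reserve R2 A 4 -> on_hand[A=53 B=32 C=55 D=51 E=59] avail[A=49 B=32 C=55 D=51 E=59] open={R2}
Step 4: cancel R2 -> on_hand[A=53 B=32 C=55 D=51 E=59] avail[A=53 B=32 C=55 D=51 E=59] open={}
Step 5: reserve R3 B 6 -> on_hand[A=53 B=32 C=55 D=51 E=59] avail[A=53 B=26 C=55 D=51 E=59] open={R3}
Step 6: commit R3 -> on_hand[A=53 B=26 C=55 D=51 E=59] avail[A=53 B=26 C=55 D=51 E=59] open={}
Step 7: reserve R4 E 8 -> on_hand[A=53 B=26 C=55 D=51 E=59] avail[A=53 B=26 C=55 D=51 E=51] open={R4}
Step 8: commit R4 -> on_hand[A=53 B=26 C=55 D=51 E=51] avail[A=53 B=26 C=55 D=51 E=51] open={}
Step 9: reserve R5 E 5 -> on_hand[A=53 B=26 C=55 D=51 E=51] avail[A=53 B=26 C=55 D=51 E=46] open={R5}
Step 10: cancel R5 -> on_hand[A=53 B=26 C=55 D=51 E=51] avail[A=53 B=26 C=55 D=51 E=51] open={}
Step 11: reserve R6 C 2 -> on_hand[A=53 B=26 C=55 D=51 E=51] avail[A=53 B=26 C=53 D=51 E=51] open={R6}
Step 12: commit R6 -> on_hand[A=53 B=26 C=53 D=51 E=51] avail[A=53 B=26 C=53 D=51 E=51] open={}
Step 13: reserve R7 C 9 -> on_hand[A=53 B=26 C=53 D=51 E=51] avail[A=53 B=26 C=44 D=51 E=51] open={R7}
Step 14: commit R7 -> on_hand[A=53 B=26 C=44 D=51 E=51] avail[A=53 B=26 C=44 D=51 E=51] open={}
Step 15: reserve R8 B 1 -> on_hand[A=53 B=26 C=44 D=51 E=51] avail[A=53 B=25 C=44 D=51 E=51] open={R8}
Open reservations: ['R8'] -> 1

Answer: 1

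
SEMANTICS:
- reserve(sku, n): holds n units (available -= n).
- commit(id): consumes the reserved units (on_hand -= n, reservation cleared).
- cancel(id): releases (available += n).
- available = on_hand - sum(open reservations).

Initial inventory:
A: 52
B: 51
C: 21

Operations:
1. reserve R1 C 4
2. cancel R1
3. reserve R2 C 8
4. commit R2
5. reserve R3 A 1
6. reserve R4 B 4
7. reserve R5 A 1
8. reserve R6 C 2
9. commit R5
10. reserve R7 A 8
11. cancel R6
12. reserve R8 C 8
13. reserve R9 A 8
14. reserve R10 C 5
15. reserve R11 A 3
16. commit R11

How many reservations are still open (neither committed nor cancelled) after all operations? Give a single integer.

Step 1: reserve R1 C 4 -> on_hand[A=52 B=51 C=21] avail[A=52 B=51 C=17] open={R1}
Step 2: cancel R1 -> on_hand[A=52 B=51 C=21] avail[A=52 B=51 C=21] open={}
Step 3: reserve R2 C 8 -> on_hand[A=52 B=51 C=21] avail[A=52 B=51 C=13] open={R2}
Step 4: commit R2 -> on_hand[A=52 B=51 C=13] avail[A=52 B=51 C=13] open={}
Step 5: reserve R3 A 1 -> on_hand[A=52 B=51 C=13] avail[A=51 B=51 C=13] open={R3}
Step 6: reserve R4 B 4 -> on_hand[A=52 B=51 C=13] avail[A=51 B=47 C=13] open={R3,R4}
Step 7: reserve R5 A 1 -> on_hand[A=52 B=51 C=13] avail[A=50 B=47 C=13] open={R3,R4,R5}
Step 8: reserve R6 C 2 -> on_hand[A=52 B=51 C=13] avail[A=50 B=47 C=11] open={R3,R4,R5,R6}
Step 9: commit R5 -> on_hand[A=51 B=51 C=13] avail[A=50 B=47 C=11] open={R3,R4,R6}
Step 10: reserve R7 A 8 -> on_hand[A=51 B=51 C=13] avail[A=42 B=47 C=11] open={R3,R4,R6,R7}
Step 11: cancel R6 -> on_hand[A=51 B=51 C=13] avail[A=42 B=47 C=13] open={R3,R4,R7}
Step 12: reserve R8 C 8 -> on_hand[A=51 B=51 C=13] avail[A=42 B=47 C=5] open={R3,R4,R7,R8}
Step 13: reserve R9 A 8 -> on_hand[A=51 B=51 C=13] avail[A=34 B=47 C=5] open={R3,R4,R7,R8,R9}
Step 14: reserve R10 C 5 -> on_hand[A=51 B=51 C=13] avail[A=34 B=47 C=0] open={R10,R3,R4,R7,R8,R9}
Step 15: reserve R11 A 3 -> on_hand[A=51 B=51 C=13] avail[A=31 B=47 C=0] open={R10,R11,R3,R4,R7,R8,R9}
Step 16: commit R11 -> on_hand[A=48 B=51 C=13] avail[A=31 B=47 C=0] open={R10,R3,R4,R7,R8,R9}
Open reservations: ['R10', 'R3', 'R4', 'R7', 'R8', 'R9'] -> 6

Answer: 6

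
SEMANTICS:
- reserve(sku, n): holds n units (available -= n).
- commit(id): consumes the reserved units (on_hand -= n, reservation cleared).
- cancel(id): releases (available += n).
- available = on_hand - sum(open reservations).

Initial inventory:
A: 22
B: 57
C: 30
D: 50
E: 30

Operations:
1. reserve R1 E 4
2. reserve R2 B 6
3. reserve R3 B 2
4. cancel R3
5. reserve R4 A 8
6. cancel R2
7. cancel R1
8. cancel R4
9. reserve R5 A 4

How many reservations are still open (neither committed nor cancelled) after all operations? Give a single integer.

Answer: 1

Derivation:
Step 1: reserve R1 E 4 -> on_hand[A=22 B=57 C=30 D=50 E=30] avail[A=22 B=57 C=30 D=50 E=26] open={R1}
Step 2: reserve R2 B 6 -> on_hand[A=22 B=57 C=30 D=50 E=30] avail[A=22 B=51 C=30 D=50 E=26] open={R1,R2}
Step 3: reserve R3 B 2 -> on_hand[A=22 B=57 C=30 D=50 E=30] avail[A=22 B=49 C=30 D=50 E=26] open={R1,R2,R3}
Step 4: cancel R3 -> on_hand[A=22 B=57 C=30 D=50 E=30] avail[A=22 B=51 C=30 D=50 E=26] open={R1,R2}
Step 5: reserve R4 A 8 -> on_hand[A=22 B=57 C=30 D=50 E=30] avail[A=14 B=51 C=30 D=50 E=26] open={R1,R2,R4}
Step 6: cancel R2 -> on_hand[A=22 B=57 C=30 D=50 E=30] avail[A=14 B=57 C=30 D=50 E=26] open={R1,R4}
Step 7: cancel R1 -> on_hand[A=22 B=57 C=30 D=50 E=30] avail[A=14 B=57 C=30 D=50 E=30] open={R4}
Step 8: cancel R4 -> on_hand[A=22 B=57 C=30 D=50 E=30] avail[A=22 B=57 C=30 D=50 E=30] open={}
Step 9: reserve R5 A 4 -> on_hand[A=22 B=57 C=30 D=50 E=30] avail[A=18 B=57 C=30 D=50 E=30] open={R5}
Open reservations: ['R5'] -> 1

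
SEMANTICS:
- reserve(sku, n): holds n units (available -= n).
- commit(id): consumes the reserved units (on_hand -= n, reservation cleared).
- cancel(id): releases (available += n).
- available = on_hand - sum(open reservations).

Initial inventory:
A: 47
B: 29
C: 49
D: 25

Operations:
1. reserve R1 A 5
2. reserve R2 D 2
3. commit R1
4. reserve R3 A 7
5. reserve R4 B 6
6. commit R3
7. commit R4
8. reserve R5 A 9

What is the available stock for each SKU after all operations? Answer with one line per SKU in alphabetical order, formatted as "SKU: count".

Answer: A: 26
B: 23
C: 49
D: 23

Derivation:
Step 1: reserve R1 A 5 -> on_hand[A=47 B=29 C=49 D=25] avail[A=42 B=29 C=49 D=25] open={R1}
Step 2: reserve R2 D 2 -> on_hand[A=47 B=29 C=49 D=25] avail[A=42 B=29 C=49 D=23] open={R1,R2}
Step 3: commit R1 -> on_hand[A=42 B=29 C=49 D=25] avail[A=42 B=29 C=49 D=23] open={R2}
Step 4: reserve R3 A 7 -> on_hand[A=42 B=29 C=49 D=25] avail[A=35 B=29 C=49 D=23] open={R2,R3}
Step 5: reserve R4 B 6 -> on_hand[A=42 B=29 C=49 D=25] avail[A=35 B=23 C=49 D=23] open={R2,R3,R4}
Step 6: commit R3 -> on_hand[A=35 B=29 C=49 D=25] avail[A=35 B=23 C=49 D=23] open={R2,R4}
Step 7: commit R4 -> on_hand[A=35 B=23 C=49 D=25] avail[A=35 B=23 C=49 D=23] open={R2}
Step 8: reserve R5 A 9 -> on_hand[A=35 B=23 C=49 D=25] avail[A=26 B=23 C=49 D=23] open={R2,R5}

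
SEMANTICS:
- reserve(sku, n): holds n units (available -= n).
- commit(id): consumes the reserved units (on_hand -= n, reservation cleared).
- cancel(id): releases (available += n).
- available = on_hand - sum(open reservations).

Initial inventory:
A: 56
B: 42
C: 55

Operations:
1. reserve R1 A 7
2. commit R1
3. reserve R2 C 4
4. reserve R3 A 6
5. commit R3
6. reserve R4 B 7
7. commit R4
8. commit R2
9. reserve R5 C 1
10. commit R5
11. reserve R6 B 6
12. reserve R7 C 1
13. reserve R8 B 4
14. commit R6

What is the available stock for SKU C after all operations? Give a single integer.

Step 1: reserve R1 A 7 -> on_hand[A=56 B=42 C=55] avail[A=49 B=42 C=55] open={R1}
Step 2: commit R1 -> on_hand[A=49 B=42 C=55] avail[A=49 B=42 C=55] open={}
Step 3: reserve R2 C 4 -> on_hand[A=49 B=42 C=55] avail[A=49 B=42 C=51] open={R2}
Step 4: reserve R3 A 6 -> on_hand[A=49 B=42 C=55] avail[A=43 B=42 C=51] open={R2,R3}
Step 5: commit R3 -> on_hand[A=43 B=42 C=55] avail[A=43 B=42 C=51] open={R2}
Step 6: reserve R4 B 7 -> on_hand[A=43 B=42 C=55] avail[A=43 B=35 C=51] open={R2,R4}
Step 7: commit R4 -> on_hand[A=43 B=35 C=55] avail[A=43 B=35 C=51] open={R2}
Step 8: commit R2 -> on_hand[A=43 B=35 C=51] avail[A=43 B=35 C=51] open={}
Step 9: reserve R5 C 1 -> on_hand[A=43 B=35 C=51] avail[A=43 B=35 C=50] open={R5}
Step 10: commit R5 -> on_hand[A=43 B=35 C=50] avail[A=43 B=35 C=50] open={}
Step 11: reserve R6 B 6 -> on_hand[A=43 B=35 C=50] avail[A=43 B=29 C=50] open={R6}
Step 12: reserve R7 C 1 -> on_hand[A=43 B=35 C=50] avail[A=43 B=29 C=49] open={R6,R7}
Step 13: reserve R8 B 4 -> on_hand[A=43 B=35 C=50] avail[A=43 B=25 C=49] open={R6,R7,R8}
Step 14: commit R6 -> on_hand[A=43 B=29 C=50] avail[A=43 B=25 C=49] open={R7,R8}
Final available[C] = 49

Answer: 49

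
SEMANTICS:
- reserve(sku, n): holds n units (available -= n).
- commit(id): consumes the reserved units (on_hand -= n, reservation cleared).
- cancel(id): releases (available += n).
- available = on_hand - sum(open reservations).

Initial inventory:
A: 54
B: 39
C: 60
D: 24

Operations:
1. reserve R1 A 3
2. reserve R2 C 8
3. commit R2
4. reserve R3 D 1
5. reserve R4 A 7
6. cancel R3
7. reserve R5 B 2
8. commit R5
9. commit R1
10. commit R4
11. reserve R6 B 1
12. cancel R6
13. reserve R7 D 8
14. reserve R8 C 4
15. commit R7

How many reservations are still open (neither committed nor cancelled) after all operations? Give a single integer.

Step 1: reserve R1 A 3 -> on_hand[A=54 B=39 C=60 D=24] avail[A=51 B=39 C=60 D=24] open={R1}
Step 2: reserve R2 C 8 -> on_hand[A=54 B=39 C=60 D=24] avail[A=51 B=39 C=52 D=24] open={R1,R2}
Step 3: commit R2 -> on_hand[A=54 B=39 C=52 D=24] avail[A=51 B=39 C=52 D=24] open={R1}
Step 4: reserve R3 D 1 -> on_hand[A=54 B=39 C=52 D=24] avail[A=51 B=39 C=52 D=23] open={R1,R3}
Step 5: reserve R4 A 7 -> on_hand[A=54 B=39 C=52 D=24] avail[A=44 B=39 C=52 D=23] open={R1,R3,R4}
Step 6: cancel R3 -> on_hand[A=54 B=39 C=52 D=24] avail[A=44 B=39 C=52 D=24] open={R1,R4}
Step 7: reserve R5 B 2 -> on_hand[A=54 B=39 C=52 D=24] avail[A=44 B=37 C=52 D=24] open={R1,R4,R5}
Step 8: commit R5 -> on_hand[A=54 B=37 C=52 D=24] avail[A=44 B=37 C=52 D=24] open={R1,R4}
Step 9: commit R1 -> on_hand[A=51 B=37 C=52 D=24] avail[A=44 B=37 C=52 D=24] open={R4}
Step 10: commit R4 -> on_hand[A=44 B=37 C=52 D=24] avail[A=44 B=37 C=52 D=24] open={}
Step 11: reserve R6 B 1 -> on_hand[A=44 B=37 C=52 D=24] avail[A=44 B=36 C=52 D=24] open={R6}
Step 12: cancel R6 -> on_hand[A=44 B=37 C=52 D=24] avail[A=44 B=37 C=52 D=24] open={}
Step 13: reserve R7 D 8 -> on_hand[A=44 B=37 C=52 D=24] avail[A=44 B=37 C=52 D=16] open={R7}
Step 14: reserve R8 C 4 -> on_hand[A=44 B=37 C=52 D=24] avail[A=44 B=37 C=48 D=16] open={R7,R8}
Step 15: commit R7 -> on_hand[A=44 B=37 C=52 D=16] avail[A=44 B=37 C=48 D=16] open={R8}
Open reservations: ['R8'] -> 1

Answer: 1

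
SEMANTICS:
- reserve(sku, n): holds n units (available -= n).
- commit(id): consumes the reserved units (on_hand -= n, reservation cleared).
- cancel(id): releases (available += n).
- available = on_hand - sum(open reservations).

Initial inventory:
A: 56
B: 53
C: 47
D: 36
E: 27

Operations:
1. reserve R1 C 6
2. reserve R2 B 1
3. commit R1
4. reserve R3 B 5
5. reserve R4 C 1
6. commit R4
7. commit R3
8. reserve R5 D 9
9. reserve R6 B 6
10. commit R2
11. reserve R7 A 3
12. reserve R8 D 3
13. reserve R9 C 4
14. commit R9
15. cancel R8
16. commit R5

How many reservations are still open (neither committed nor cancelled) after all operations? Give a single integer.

Answer: 2

Derivation:
Step 1: reserve R1 C 6 -> on_hand[A=56 B=53 C=47 D=36 E=27] avail[A=56 B=53 C=41 D=36 E=27] open={R1}
Step 2: reserve R2 B 1 -> on_hand[A=56 B=53 C=47 D=36 E=27] avail[A=56 B=52 C=41 D=36 E=27] open={R1,R2}
Step 3: commit R1 -> on_hand[A=56 B=53 C=41 D=36 E=27] avail[A=56 B=52 C=41 D=36 E=27] open={R2}
Step 4: reserve R3 B 5 -> on_hand[A=56 B=53 C=41 D=36 E=27] avail[A=56 B=47 C=41 D=36 E=27] open={R2,R3}
Step 5: reserve R4 C 1 -> on_hand[A=56 B=53 C=41 D=36 E=27] avail[A=56 B=47 C=40 D=36 E=27] open={R2,R3,R4}
Step 6: commit R4 -> on_hand[A=56 B=53 C=40 D=36 E=27] avail[A=56 B=47 C=40 D=36 E=27] open={R2,R3}
Step 7: commit R3 -> on_hand[A=56 B=48 C=40 D=36 E=27] avail[A=56 B=47 C=40 D=36 E=27] open={R2}
Step 8: reserve R5 D 9 -> on_hand[A=56 B=48 C=40 D=36 E=27] avail[A=56 B=47 C=40 D=27 E=27] open={R2,R5}
Step 9: reserve R6 B 6 -> on_hand[A=56 B=48 C=40 D=36 E=27] avail[A=56 B=41 C=40 D=27 E=27] open={R2,R5,R6}
Step 10: commit R2 -> on_hand[A=56 B=47 C=40 D=36 E=27] avail[A=56 B=41 C=40 D=27 E=27] open={R5,R6}
Step 11: reserve R7 A 3 -> on_hand[A=56 B=47 C=40 D=36 E=27] avail[A=53 B=41 C=40 D=27 E=27] open={R5,R6,R7}
Step 12: reserve R8 D 3 -> on_hand[A=56 B=47 C=40 D=36 E=27] avail[A=53 B=41 C=40 D=24 E=27] open={R5,R6,R7,R8}
Step 13: reserve R9 C 4 -> on_hand[A=56 B=47 C=40 D=36 E=27] avail[A=53 B=41 C=36 D=24 E=27] open={R5,R6,R7,R8,R9}
Step 14: commit R9 -> on_hand[A=56 B=47 C=36 D=36 E=27] avail[A=53 B=41 C=36 D=24 E=27] open={R5,R6,R7,R8}
Step 15: cancel R8 -> on_hand[A=56 B=47 C=36 D=36 E=27] avail[A=53 B=41 C=36 D=27 E=27] open={R5,R6,R7}
Step 16: commit R5 -> on_hand[A=56 B=47 C=36 D=27 E=27] avail[A=53 B=41 C=36 D=27 E=27] open={R6,R7}
Open reservations: ['R6', 'R7'] -> 2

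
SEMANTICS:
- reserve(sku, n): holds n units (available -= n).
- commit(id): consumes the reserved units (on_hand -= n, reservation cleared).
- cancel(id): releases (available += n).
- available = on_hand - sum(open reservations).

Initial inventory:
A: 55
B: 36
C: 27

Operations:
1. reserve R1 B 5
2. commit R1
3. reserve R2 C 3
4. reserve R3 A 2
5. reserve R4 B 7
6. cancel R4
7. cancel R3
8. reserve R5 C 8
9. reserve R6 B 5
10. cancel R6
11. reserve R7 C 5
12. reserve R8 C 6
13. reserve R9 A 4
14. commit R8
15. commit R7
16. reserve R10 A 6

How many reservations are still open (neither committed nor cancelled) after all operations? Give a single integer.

Step 1: reserve R1 B 5 -> on_hand[A=55 B=36 C=27] avail[A=55 B=31 C=27] open={R1}
Step 2: commit R1 -> on_hand[A=55 B=31 C=27] avail[A=55 B=31 C=27] open={}
Step 3: reserve R2 C 3 -> on_hand[A=55 B=31 C=27] avail[A=55 B=31 C=24] open={R2}
Step 4: reserve R3 A 2 -> on_hand[A=55 B=31 C=27] avail[A=53 B=31 C=24] open={R2,R3}
Step 5: reserve R4 B 7 -> on_hand[A=55 B=31 C=27] avail[A=53 B=24 C=24] open={R2,R3,R4}
Step 6: cancel R4 -> on_hand[A=55 B=31 C=27] avail[A=53 B=31 C=24] open={R2,R3}
Step 7: cancel R3 -> on_hand[A=55 B=31 C=27] avail[A=55 B=31 C=24] open={R2}
Step 8: reserve R5 C 8 -> on_hand[A=55 B=31 C=27] avail[A=55 B=31 C=16] open={R2,R5}
Step 9: reserve R6 B 5 -> on_hand[A=55 B=31 C=27] avail[A=55 B=26 C=16] open={R2,R5,R6}
Step 10: cancel R6 -> on_hand[A=55 B=31 C=27] avail[A=55 B=31 C=16] open={R2,R5}
Step 11: reserve R7 C 5 -> on_hand[A=55 B=31 C=27] avail[A=55 B=31 C=11] open={R2,R5,R7}
Step 12: reserve R8 C 6 -> on_hand[A=55 B=31 C=27] avail[A=55 B=31 C=5] open={R2,R5,R7,R8}
Step 13: reserve R9 A 4 -> on_hand[A=55 B=31 C=27] avail[A=51 B=31 C=5] open={R2,R5,R7,R8,R9}
Step 14: commit R8 -> on_hand[A=55 B=31 C=21] avail[A=51 B=31 C=5] open={R2,R5,R7,R9}
Step 15: commit R7 -> on_hand[A=55 B=31 C=16] avail[A=51 B=31 C=5] open={R2,R5,R9}
Step 16: reserve R10 A 6 -> on_hand[A=55 B=31 C=16] avail[A=45 B=31 C=5] open={R10,R2,R5,R9}
Open reservations: ['R10', 'R2', 'R5', 'R9'] -> 4

Answer: 4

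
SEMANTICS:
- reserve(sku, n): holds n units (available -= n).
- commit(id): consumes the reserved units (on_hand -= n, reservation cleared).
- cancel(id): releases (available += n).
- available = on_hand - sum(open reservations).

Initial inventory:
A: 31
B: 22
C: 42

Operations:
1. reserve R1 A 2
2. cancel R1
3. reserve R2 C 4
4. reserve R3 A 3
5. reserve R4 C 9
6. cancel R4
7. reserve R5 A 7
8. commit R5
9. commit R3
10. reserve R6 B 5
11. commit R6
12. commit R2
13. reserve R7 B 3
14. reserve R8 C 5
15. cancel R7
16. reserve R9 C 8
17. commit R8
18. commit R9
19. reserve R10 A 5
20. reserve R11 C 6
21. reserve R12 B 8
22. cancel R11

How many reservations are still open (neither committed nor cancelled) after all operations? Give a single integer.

Step 1: reserve R1 A 2 -> on_hand[A=31 B=22 C=42] avail[A=29 B=22 C=42] open={R1}
Step 2: cancel R1 -> on_hand[A=31 B=22 C=42] avail[A=31 B=22 C=42] open={}
Step 3: reserve R2 C 4 -> on_hand[A=31 B=22 C=42] avail[A=31 B=22 C=38] open={R2}
Step 4: reserve R3 A 3 -> on_hand[A=31 B=22 C=42] avail[A=28 B=22 C=38] open={R2,R3}
Step 5: reserve R4 C 9 -> on_hand[A=31 B=22 C=42] avail[A=28 B=22 C=29] open={R2,R3,R4}
Step 6: cancel R4 -> on_hand[A=31 B=22 C=42] avail[A=28 B=22 C=38] open={R2,R3}
Step 7: reserve R5 A 7 -> on_hand[A=31 B=22 C=42] avail[A=21 B=22 C=38] open={R2,R3,R5}
Step 8: commit R5 -> on_hand[A=24 B=22 C=42] avail[A=21 B=22 C=38] open={R2,R3}
Step 9: commit R3 -> on_hand[A=21 B=22 C=42] avail[A=21 B=22 C=38] open={R2}
Step 10: reserve R6 B 5 -> on_hand[A=21 B=22 C=42] avail[A=21 B=17 C=38] open={R2,R6}
Step 11: commit R6 -> on_hand[A=21 B=17 C=42] avail[A=21 B=17 C=38] open={R2}
Step 12: commit R2 -> on_hand[A=21 B=17 C=38] avail[A=21 B=17 C=38] open={}
Step 13: reserve R7 B 3 -> on_hand[A=21 B=17 C=38] avail[A=21 B=14 C=38] open={R7}
Step 14: reserve R8 C 5 -> on_hand[A=21 B=17 C=38] avail[A=21 B=14 C=33] open={R7,R8}
Step 15: cancel R7 -> on_hand[A=21 B=17 C=38] avail[A=21 B=17 C=33] open={R8}
Step 16: reserve R9 C 8 -> on_hand[A=21 B=17 C=38] avail[A=21 B=17 C=25] open={R8,R9}
Step 17: commit R8 -> on_hand[A=21 B=17 C=33] avail[A=21 B=17 C=25] open={R9}
Step 18: commit R9 -> on_hand[A=21 B=17 C=25] avail[A=21 B=17 C=25] open={}
Step 19: reserve R10 A 5 -> on_hand[A=21 B=17 C=25] avail[A=16 B=17 C=25] open={R10}
Step 20: reserve R11 C 6 -> on_hand[A=21 B=17 C=25] avail[A=16 B=17 C=19] open={R10,R11}
Step 21: reserve R12 B 8 -> on_hand[A=21 B=17 C=25] avail[A=16 B=9 C=19] open={R10,R11,R12}
Step 22: cancel R11 -> on_hand[A=21 B=17 C=25] avail[A=16 B=9 C=25] open={R10,R12}
Open reservations: ['R10', 'R12'] -> 2

Answer: 2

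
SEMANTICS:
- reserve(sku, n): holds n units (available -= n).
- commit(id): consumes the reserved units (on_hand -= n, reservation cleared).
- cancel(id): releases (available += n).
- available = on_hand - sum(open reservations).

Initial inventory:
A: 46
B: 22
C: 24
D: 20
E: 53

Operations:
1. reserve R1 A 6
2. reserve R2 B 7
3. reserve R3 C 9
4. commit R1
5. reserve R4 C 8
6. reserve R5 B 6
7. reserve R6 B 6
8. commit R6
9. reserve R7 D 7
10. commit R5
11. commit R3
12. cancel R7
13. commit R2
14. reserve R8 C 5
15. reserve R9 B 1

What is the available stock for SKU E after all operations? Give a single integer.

Step 1: reserve R1 A 6 -> on_hand[A=46 B=22 C=24 D=20 E=53] avail[A=40 B=22 C=24 D=20 E=53] open={R1}
Step 2: reserve R2 B 7 -> on_hand[A=46 B=22 C=24 D=20 E=53] avail[A=40 B=15 C=24 D=20 E=53] open={R1,R2}
Step 3: reserve R3 C 9 -> on_hand[A=46 B=22 C=24 D=20 E=53] avail[A=40 B=15 C=15 D=20 E=53] open={R1,R2,R3}
Step 4: commit R1 -> on_hand[A=40 B=22 C=24 D=20 E=53] avail[A=40 B=15 C=15 D=20 E=53] open={R2,R3}
Step 5: reserve R4 C 8 -> on_hand[A=40 B=22 C=24 D=20 E=53] avail[A=40 B=15 C=7 D=20 E=53] open={R2,R3,R4}
Step 6: reserve R5 B 6 -> on_hand[A=40 B=22 C=24 D=20 E=53] avail[A=40 B=9 C=7 D=20 E=53] open={R2,R3,R4,R5}
Step 7: reserve R6 B 6 -> on_hand[A=40 B=22 C=24 D=20 E=53] avail[A=40 B=3 C=7 D=20 E=53] open={R2,R3,R4,R5,R6}
Step 8: commit R6 -> on_hand[A=40 B=16 C=24 D=20 E=53] avail[A=40 B=3 C=7 D=20 E=53] open={R2,R3,R4,R5}
Step 9: reserve R7 D 7 -> on_hand[A=40 B=16 C=24 D=20 E=53] avail[A=40 B=3 C=7 D=13 E=53] open={R2,R3,R4,R5,R7}
Step 10: commit R5 -> on_hand[A=40 B=10 C=24 D=20 E=53] avail[A=40 B=3 C=7 D=13 E=53] open={R2,R3,R4,R7}
Step 11: commit R3 -> on_hand[A=40 B=10 C=15 D=20 E=53] avail[A=40 B=3 C=7 D=13 E=53] open={R2,R4,R7}
Step 12: cancel R7 -> on_hand[A=40 B=10 C=15 D=20 E=53] avail[A=40 B=3 C=7 D=20 E=53] open={R2,R4}
Step 13: commit R2 -> on_hand[A=40 B=3 C=15 D=20 E=53] avail[A=40 B=3 C=7 D=20 E=53] open={R4}
Step 14: reserve R8 C 5 -> on_hand[A=40 B=3 C=15 D=20 E=53] avail[A=40 B=3 C=2 D=20 E=53] open={R4,R8}
Step 15: reserve R9 B 1 -> on_hand[A=40 B=3 C=15 D=20 E=53] avail[A=40 B=2 C=2 D=20 E=53] open={R4,R8,R9}
Final available[E] = 53

Answer: 53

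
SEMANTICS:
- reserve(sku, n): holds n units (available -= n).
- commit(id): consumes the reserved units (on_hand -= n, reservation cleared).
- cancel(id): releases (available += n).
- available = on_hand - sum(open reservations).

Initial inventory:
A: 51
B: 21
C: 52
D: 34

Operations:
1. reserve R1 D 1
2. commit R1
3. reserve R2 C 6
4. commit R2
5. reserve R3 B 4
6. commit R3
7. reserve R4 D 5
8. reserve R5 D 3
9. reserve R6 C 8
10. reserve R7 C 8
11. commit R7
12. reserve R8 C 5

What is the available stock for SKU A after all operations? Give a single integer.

Answer: 51

Derivation:
Step 1: reserve R1 D 1 -> on_hand[A=51 B=21 C=52 D=34] avail[A=51 B=21 C=52 D=33] open={R1}
Step 2: commit R1 -> on_hand[A=51 B=21 C=52 D=33] avail[A=51 B=21 C=52 D=33] open={}
Step 3: reserve R2 C 6 -> on_hand[A=51 B=21 C=52 D=33] avail[A=51 B=21 C=46 D=33] open={R2}
Step 4: commit R2 -> on_hand[A=51 B=21 C=46 D=33] avail[A=51 B=21 C=46 D=33] open={}
Step 5: reserve R3 B 4 -> on_hand[A=51 B=21 C=46 D=33] avail[A=51 B=17 C=46 D=33] open={R3}
Step 6: commit R3 -> on_hand[A=51 B=17 C=46 D=33] avail[A=51 B=17 C=46 D=33] open={}
Step 7: reserve R4 D 5 -> on_hand[A=51 B=17 C=46 D=33] avail[A=51 B=17 C=46 D=28] open={R4}
Step 8: reserve R5 D 3 -> on_hand[A=51 B=17 C=46 D=33] avail[A=51 B=17 C=46 D=25] open={R4,R5}
Step 9: reserve R6 C 8 -> on_hand[A=51 B=17 C=46 D=33] avail[A=51 B=17 C=38 D=25] open={R4,R5,R6}
Step 10: reserve R7 C 8 -> on_hand[A=51 B=17 C=46 D=33] avail[A=51 B=17 C=30 D=25] open={R4,R5,R6,R7}
Step 11: commit R7 -> on_hand[A=51 B=17 C=38 D=33] avail[A=51 B=17 C=30 D=25] open={R4,R5,R6}
Step 12: reserve R8 C 5 -> on_hand[A=51 B=17 C=38 D=33] avail[A=51 B=17 C=25 D=25] open={R4,R5,R6,R8}
Final available[A] = 51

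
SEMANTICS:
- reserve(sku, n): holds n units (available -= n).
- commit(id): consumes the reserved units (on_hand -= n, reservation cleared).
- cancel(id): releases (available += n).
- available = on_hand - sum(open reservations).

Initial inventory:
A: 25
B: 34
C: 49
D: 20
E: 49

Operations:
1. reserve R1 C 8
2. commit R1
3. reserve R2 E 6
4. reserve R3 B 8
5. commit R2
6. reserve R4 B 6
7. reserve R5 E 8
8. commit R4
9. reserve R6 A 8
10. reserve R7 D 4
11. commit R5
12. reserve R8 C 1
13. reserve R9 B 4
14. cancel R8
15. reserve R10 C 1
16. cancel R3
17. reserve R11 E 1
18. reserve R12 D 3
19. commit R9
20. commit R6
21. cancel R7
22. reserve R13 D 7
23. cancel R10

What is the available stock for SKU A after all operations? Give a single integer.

Answer: 17

Derivation:
Step 1: reserve R1 C 8 -> on_hand[A=25 B=34 C=49 D=20 E=49] avail[A=25 B=34 C=41 D=20 E=49] open={R1}
Step 2: commit R1 -> on_hand[A=25 B=34 C=41 D=20 E=49] avail[A=25 B=34 C=41 D=20 E=49] open={}
Step 3: reserve R2 E 6 -> on_hand[A=25 B=34 C=41 D=20 E=49] avail[A=25 B=34 C=41 D=20 E=43] open={R2}
Step 4: reserve R3 B 8 -> on_hand[A=25 B=34 C=41 D=20 E=49] avail[A=25 B=26 C=41 D=20 E=43] open={R2,R3}
Step 5: commit R2 -> on_hand[A=25 B=34 C=41 D=20 E=43] avail[A=25 B=26 C=41 D=20 E=43] open={R3}
Step 6: reserve R4 B 6 -> on_hand[A=25 B=34 C=41 D=20 E=43] avail[A=25 B=20 C=41 D=20 E=43] open={R3,R4}
Step 7: reserve R5 E 8 -> on_hand[A=25 B=34 C=41 D=20 E=43] avail[A=25 B=20 C=41 D=20 E=35] open={R3,R4,R5}
Step 8: commit R4 -> on_hand[A=25 B=28 C=41 D=20 E=43] avail[A=25 B=20 C=41 D=20 E=35] open={R3,R5}
Step 9: reserve R6 A 8 -> on_hand[A=25 B=28 C=41 D=20 E=43] avail[A=17 B=20 C=41 D=20 E=35] open={R3,R5,R6}
Step 10: reserve R7 D 4 -> on_hand[A=25 B=28 C=41 D=20 E=43] avail[A=17 B=20 C=41 D=16 E=35] open={R3,R5,R6,R7}
Step 11: commit R5 -> on_hand[A=25 B=28 C=41 D=20 E=35] avail[A=17 B=20 C=41 D=16 E=35] open={R3,R6,R7}
Step 12: reserve R8 C 1 -> on_hand[A=25 B=28 C=41 D=20 E=35] avail[A=17 B=20 C=40 D=16 E=35] open={R3,R6,R7,R8}
Step 13: reserve R9 B 4 -> on_hand[A=25 B=28 C=41 D=20 E=35] avail[A=17 B=16 C=40 D=16 E=35] open={R3,R6,R7,R8,R9}
Step 14: cancel R8 -> on_hand[A=25 B=28 C=41 D=20 E=35] avail[A=17 B=16 C=41 D=16 E=35] open={R3,R6,R7,R9}
Step 15: reserve R10 C 1 -> on_hand[A=25 B=28 C=41 D=20 E=35] avail[A=17 B=16 C=40 D=16 E=35] open={R10,R3,R6,R7,R9}
Step 16: cancel R3 -> on_hand[A=25 B=28 C=41 D=20 E=35] avail[A=17 B=24 C=40 D=16 E=35] open={R10,R6,R7,R9}
Step 17: reserve R11 E 1 -> on_hand[A=25 B=28 C=41 D=20 E=35] avail[A=17 B=24 C=40 D=16 E=34] open={R10,R11,R6,R7,R9}
Step 18: reserve R12 D 3 -> on_hand[A=25 B=28 C=41 D=20 E=35] avail[A=17 B=24 C=40 D=13 E=34] open={R10,R11,R12,R6,R7,R9}
Step 19: commit R9 -> on_hand[A=25 B=24 C=41 D=20 E=35] avail[A=17 B=24 C=40 D=13 E=34] open={R10,R11,R12,R6,R7}
Step 20: commit R6 -> on_hand[A=17 B=24 C=41 D=20 E=35] avail[A=17 B=24 C=40 D=13 E=34] open={R10,R11,R12,R7}
Step 21: cancel R7 -> on_hand[A=17 B=24 C=41 D=20 E=35] avail[A=17 B=24 C=40 D=17 E=34] open={R10,R11,R12}
Step 22: reserve R13 D 7 -> on_hand[A=17 B=24 C=41 D=20 E=35] avail[A=17 B=24 C=40 D=10 E=34] open={R10,R11,R12,R13}
Step 23: cancel R10 -> on_hand[A=17 B=24 C=41 D=20 E=35] avail[A=17 B=24 C=41 D=10 E=34] open={R11,R12,R13}
Final available[A] = 17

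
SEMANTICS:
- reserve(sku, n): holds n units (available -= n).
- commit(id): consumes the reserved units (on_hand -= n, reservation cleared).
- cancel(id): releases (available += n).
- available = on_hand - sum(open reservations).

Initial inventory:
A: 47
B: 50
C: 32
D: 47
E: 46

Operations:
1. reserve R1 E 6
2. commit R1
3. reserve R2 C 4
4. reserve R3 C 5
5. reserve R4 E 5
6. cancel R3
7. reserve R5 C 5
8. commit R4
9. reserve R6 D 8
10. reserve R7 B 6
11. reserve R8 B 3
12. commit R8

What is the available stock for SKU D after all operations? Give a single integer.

Answer: 39

Derivation:
Step 1: reserve R1 E 6 -> on_hand[A=47 B=50 C=32 D=47 E=46] avail[A=47 B=50 C=32 D=47 E=40] open={R1}
Step 2: commit R1 -> on_hand[A=47 B=50 C=32 D=47 E=40] avail[A=47 B=50 C=32 D=47 E=40] open={}
Step 3: reserve R2 C 4 -> on_hand[A=47 B=50 C=32 D=47 E=40] avail[A=47 B=50 C=28 D=47 E=40] open={R2}
Step 4: reserve R3 C 5 -> on_hand[A=47 B=50 C=32 D=47 E=40] avail[A=47 B=50 C=23 D=47 E=40] open={R2,R3}
Step 5: reserve R4 E 5 -> on_hand[A=47 B=50 C=32 D=47 E=40] avail[A=47 B=50 C=23 D=47 E=35] open={R2,R3,R4}
Step 6: cancel R3 -> on_hand[A=47 B=50 C=32 D=47 E=40] avail[A=47 B=50 C=28 D=47 E=35] open={R2,R4}
Step 7: reserve R5 C 5 -> on_hand[A=47 B=50 C=32 D=47 E=40] avail[A=47 B=50 C=23 D=47 E=35] open={R2,R4,R5}
Step 8: commit R4 -> on_hand[A=47 B=50 C=32 D=47 E=35] avail[A=47 B=50 C=23 D=47 E=35] open={R2,R5}
Step 9: reserve R6 D 8 -> on_hand[A=47 B=50 C=32 D=47 E=35] avail[A=47 B=50 C=23 D=39 E=35] open={R2,R5,R6}
Step 10: reserve R7 B 6 -> on_hand[A=47 B=50 C=32 D=47 E=35] avail[A=47 B=44 C=23 D=39 E=35] open={R2,R5,R6,R7}
Step 11: reserve R8 B 3 -> on_hand[A=47 B=50 C=32 D=47 E=35] avail[A=47 B=41 C=23 D=39 E=35] open={R2,R5,R6,R7,R8}
Step 12: commit R8 -> on_hand[A=47 B=47 C=32 D=47 E=35] avail[A=47 B=41 C=23 D=39 E=35] open={R2,R5,R6,R7}
Final available[D] = 39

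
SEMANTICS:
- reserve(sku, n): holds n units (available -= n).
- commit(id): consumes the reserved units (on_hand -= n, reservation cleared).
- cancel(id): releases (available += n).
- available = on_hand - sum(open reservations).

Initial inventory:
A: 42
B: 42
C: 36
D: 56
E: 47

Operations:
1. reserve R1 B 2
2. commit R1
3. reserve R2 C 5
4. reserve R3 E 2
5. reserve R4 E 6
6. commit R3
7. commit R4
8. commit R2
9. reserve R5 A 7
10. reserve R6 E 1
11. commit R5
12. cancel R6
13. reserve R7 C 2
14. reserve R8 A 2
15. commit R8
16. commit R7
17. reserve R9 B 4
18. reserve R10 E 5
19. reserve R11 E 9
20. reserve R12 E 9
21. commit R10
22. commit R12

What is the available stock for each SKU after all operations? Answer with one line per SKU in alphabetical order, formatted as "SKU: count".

Step 1: reserve R1 B 2 -> on_hand[A=42 B=42 C=36 D=56 E=47] avail[A=42 B=40 C=36 D=56 E=47] open={R1}
Step 2: commit R1 -> on_hand[A=42 B=40 C=36 D=56 E=47] avail[A=42 B=40 C=36 D=56 E=47] open={}
Step 3: reserve R2 C 5 -> on_hand[A=42 B=40 C=36 D=56 E=47] avail[A=42 B=40 C=31 D=56 E=47] open={R2}
Step 4: reserve R3 E 2 -> on_hand[A=42 B=40 C=36 D=56 E=47] avail[A=42 B=40 C=31 D=56 E=45] open={R2,R3}
Step 5: reserve R4 E 6 -> on_hand[A=42 B=40 C=36 D=56 E=47] avail[A=42 B=40 C=31 D=56 E=39] open={R2,R3,R4}
Step 6: commit R3 -> on_hand[A=42 B=40 C=36 D=56 E=45] avail[A=42 B=40 C=31 D=56 E=39] open={R2,R4}
Step 7: commit R4 -> on_hand[A=42 B=40 C=36 D=56 E=39] avail[A=42 B=40 C=31 D=56 E=39] open={R2}
Step 8: commit R2 -> on_hand[A=42 B=40 C=31 D=56 E=39] avail[A=42 B=40 C=31 D=56 E=39] open={}
Step 9: reserve R5 A 7 -> on_hand[A=42 B=40 C=31 D=56 E=39] avail[A=35 B=40 C=31 D=56 E=39] open={R5}
Step 10: reserve R6 E 1 -> on_hand[A=42 B=40 C=31 D=56 E=39] avail[A=35 B=40 C=31 D=56 E=38] open={R5,R6}
Step 11: commit R5 -> on_hand[A=35 B=40 C=31 D=56 E=39] avail[A=35 B=40 C=31 D=56 E=38] open={R6}
Step 12: cancel R6 -> on_hand[A=35 B=40 C=31 D=56 E=39] avail[A=35 B=40 C=31 D=56 E=39] open={}
Step 13: reserve R7 C 2 -> on_hand[A=35 B=40 C=31 D=56 E=39] avail[A=35 B=40 C=29 D=56 E=39] open={R7}
Step 14: reserve R8 A 2 -> on_hand[A=35 B=40 C=31 D=56 E=39] avail[A=33 B=40 C=29 D=56 E=39] open={R7,R8}
Step 15: commit R8 -> on_hand[A=33 B=40 C=31 D=56 E=39] avail[A=33 B=40 C=29 D=56 E=39] open={R7}
Step 16: commit R7 -> on_hand[A=33 B=40 C=29 D=56 E=39] avail[A=33 B=40 C=29 D=56 E=39] open={}
Step 17: reserve R9 B 4 -> on_hand[A=33 B=40 C=29 D=56 E=39] avail[A=33 B=36 C=29 D=56 E=39] open={R9}
Step 18: reserve R10 E 5 -> on_hand[A=33 B=40 C=29 D=56 E=39] avail[A=33 B=36 C=29 D=56 E=34] open={R10,R9}
Step 19: reserve R11 E 9 -> on_hand[A=33 B=40 C=29 D=56 E=39] avail[A=33 B=36 C=29 D=56 E=25] open={R10,R11,R9}
Step 20: reserve R12 E 9 -> on_hand[A=33 B=40 C=29 D=56 E=39] avail[A=33 B=36 C=29 D=56 E=16] open={R10,R11,R12,R9}
Step 21: commit R10 -> on_hand[A=33 B=40 C=29 D=56 E=34] avail[A=33 B=36 C=29 D=56 E=16] open={R11,R12,R9}
Step 22: commit R12 -> on_hand[A=33 B=40 C=29 D=56 E=25] avail[A=33 B=36 C=29 D=56 E=16] open={R11,R9}

Answer: A: 33
B: 36
C: 29
D: 56
E: 16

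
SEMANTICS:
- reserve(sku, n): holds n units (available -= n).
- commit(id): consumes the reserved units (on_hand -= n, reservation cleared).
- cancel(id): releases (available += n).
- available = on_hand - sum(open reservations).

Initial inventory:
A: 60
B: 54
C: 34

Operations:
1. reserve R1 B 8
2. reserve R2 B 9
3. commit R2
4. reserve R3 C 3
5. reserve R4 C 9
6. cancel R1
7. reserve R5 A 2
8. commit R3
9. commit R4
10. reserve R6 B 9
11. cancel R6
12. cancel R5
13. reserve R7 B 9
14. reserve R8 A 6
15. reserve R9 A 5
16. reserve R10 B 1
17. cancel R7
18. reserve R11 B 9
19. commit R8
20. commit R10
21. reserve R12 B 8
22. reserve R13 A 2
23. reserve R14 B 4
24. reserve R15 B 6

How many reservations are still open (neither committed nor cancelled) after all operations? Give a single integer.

Step 1: reserve R1 B 8 -> on_hand[A=60 B=54 C=34] avail[A=60 B=46 C=34] open={R1}
Step 2: reserve R2 B 9 -> on_hand[A=60 B=54 C=34] avail[A=60 B=37 C=34] open={R1,R2}
Step 3: commit R2 -> on_hand[A=60 B=45 C=34] avail[A=60 B=37 C=34] open={R1}
Step 4: reserve R3 C 3 -> on_hand[A=60 B=45 C=34] avail[A=60 B=37 C=31] open={R1,R3}
Step 5: reserve R4 C 9 -> on_hand[A=60 B=45 C=34] avail[A=60 B=37 C=22] open={R1,R3,R4}
Step 6: cancel R1 -> on_hand[A=60 B=45 C=34] avail[A=60 B=45 C=22] open={R3,R4}
Step 7: reserve R5 A 2 -> on_hand[A=60 B=45 C=34] avail[A=58 B=45 C=22] open={R3,R4,R5}
Step 8: commit R3 -> on_hand[A=60 B=45 C=31] avail[A=58 B=45 C=22] open={R4,R5}
Step 9: commit R4 -> on_hand[A=60 B=45 C=22] avail[A=58 B=45 C=22] open={R5}
Step 10: reserve R6 B 9 -> on_hand[A=60 B=45 C=22] avail[A=58 B=36 C=22] open={R5,R6}
Step 11: cancel R6 -> on_hand[A=60 B=45 C=22] avail[A=58 B=45 C=22] open={R5}
Step 12: cancel R5 -> on_hand[A=60 B=45 C=22] avail[A=60 B=45 C=22] open={}
Step 13: reserve R7 B 9 -> on_hand[A=60 B=45 C=22] avail[A=60 B=36 C=22] open={R7}
Step 14: reserve R8 A 6 -> on_hand[A=60 B=45 C=22] avail[A=54 B=36 C=22] open={R7,R8}
Step 15: reserve R9 A 5 -> on_hand[A=60 B=45 C=22] avail[A=49 B=36 C=22] open={R7,R8,R9}
Step 16: reserve R10 B 1 -> on_hand[A=60 B=45 C=22] avail[A=49 B=35 C=22] open={R10,R7,R8,R9}
Step 17: cancel R7 -> on_hand[A=60 B=45 C=22] avail[A=49 B=44 C=22] open={R10,R8,R9}
Step 18: reserve R11 B 9 -> on_hand[A=60 B=45 C=22] avail[A=49 B=35 C=22] open={R10,R11,R8,R9}
Step 19: commit R8 -> on_hand[A=54 B=45 C=22] avail[A=49 B=35 C=22] open={R10,R11,R9}
Step 20: commit R10 -> on_hand[A=54 B=44 C=22] avail[A=49 B=35 C=22] open={R11,R9}
Step 21: reserve R12 B 8 -> on_hand[A=54 B=44 C=22] avail[A=49 B=27 C=22] open={R11,R12,R9}
Step 22: reserve R13 A 2 -> on_hand[A=54 B=44 C=22] avail[A=47 B=27 C=22] open={R11,R12,R13,R9}
Step 23: reserve R14 B 4 -> on_hand[A=54 B=44 C=22] avail[A=47 B=23 C=22] open={R11,R12,R13,R14,R9}
Step 24: reserve R15 B 6 -> on_hand[A=54 B=44 C=22] avail[A=47 B=17 C=22] open={R11,R12,R13,R14,R15,R9}
Open reservations: ['R11', 'R12', 'R13', 'R14', 'R15', 'R9'] -> 6

Answer: 6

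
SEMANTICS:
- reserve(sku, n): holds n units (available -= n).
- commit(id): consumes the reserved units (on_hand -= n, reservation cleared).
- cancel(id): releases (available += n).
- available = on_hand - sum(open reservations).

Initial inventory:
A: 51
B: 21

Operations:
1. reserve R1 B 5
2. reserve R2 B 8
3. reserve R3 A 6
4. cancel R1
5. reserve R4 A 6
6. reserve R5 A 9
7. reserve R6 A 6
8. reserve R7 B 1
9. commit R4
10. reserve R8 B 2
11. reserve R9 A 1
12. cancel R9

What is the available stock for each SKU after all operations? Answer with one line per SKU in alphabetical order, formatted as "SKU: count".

Step 1: reserve R1 B 5 -> on_hand[A=51 B=21] avail[A=51 B=16] open={R1}
Step 2: reserve R2 B 8 -> on_hand[A=51 B=21] avail[A=51 B=8] open={R1,R2}
Step 3: reserve R3 A 6 -> on_hand[A=51 B=21] avail[A=45 B=8] open={R1,R2,R3}
Step 4: cancel R1 -> on_hand[A=51 B=21] avail[A=45 B=13] open={R2,R3}
Step 5: reserve R4 A 6 -> on_hand[A=51 B=21] avail[A=39 B=13] open={R2,R3,R4}
Step 6: reserve R5 A 9 -> on_hand[A=51 B=21] avail[A=30 B=13] open={R2,R3,R4,R5}
Step 7: reserve R6 A 6 -> on_hand[A=51 B=21] avail[A=24 B=13] open={R2,R3,R4,R5,R6}
Step 8: reserve R7 B 1 -> on_hand[A=51 B=21] avail[A=24 B=12] open={R2,R3,R4,R5,R6,R7}
Step 9: commit R4 -> on_hand[A=45 B=21] avail[A=24 B=12] open={R2,R3,R5,R6,R7}
Step 10: reserve R8 B 2 -> on_hand[A=45 B=21] avail[A=24 B=10] open={R2,R3,R5,R6,R7,R8}
Step 11: reserve R9 A 1 -> on_hand[A=45 B=21] avail[A=23 B=10] open={R2,R3,R5,R6,R7,R8,R9}
Step 12: cancel R9 -> on_hand[A=45 B=21] avail[A=24 B=10] open={R2,R3,R5,R6,R7,R8}

Answer: A: 24
B: 10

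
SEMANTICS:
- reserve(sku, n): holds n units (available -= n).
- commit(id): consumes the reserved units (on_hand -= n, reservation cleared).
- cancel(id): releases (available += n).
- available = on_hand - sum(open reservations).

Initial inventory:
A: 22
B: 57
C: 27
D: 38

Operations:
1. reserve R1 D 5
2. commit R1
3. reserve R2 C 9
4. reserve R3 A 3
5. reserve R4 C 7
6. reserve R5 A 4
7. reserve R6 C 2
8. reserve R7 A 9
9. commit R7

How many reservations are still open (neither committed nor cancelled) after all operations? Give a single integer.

Answer: 5

Derivation:
Step 1: reserve R1 D 5 -> on_hand[A=22 B=57 C=27 D=38] avail[A=22 B=57 C=27 D=33] open={R1}
Step 2: commit R1 -> on_hand[A=22 B=57 C=27 D=33] avail[A=22 B=57 C=27 D=33] open={}
Step 3: reserve R2 C 9 -> on_hand[A=22 B=57 C=27 D=33] avail[A=22 B=57 C=18 D=33] open={R2}
Step 4: reserve R3 A 3 -> on_hand[A=22 B=57 C=27 D=33] avail[A=19 B=57 C=18 D=33] open={R2,R3}
Step 5: reserve R4 C 7 -> on_hand[A=22 B=57 C=27 D=33] avail[A=19 B=57 C=11 D=33] open={R2,R3,R4}
Step 6: reserve R5 A 4 -> on_hand[A=22 B=57 C=27 D=33] avail[A=15 B=57 C=11 D=33] open={R2,R3,R4,R5}
Step 7: reserve R6 C 2 -> on_hand[A=22 B=57 C=27 D=33] avail[A=15 B=57 C=9 D=33] open={R2,R3,R4,R5,R6}
Step 8: reserve R7 A 9 -> on_hand[A=22 B=57 C=27 D=33] avail[A=6 B=57 C=9 D=33] open={R2,R3,R4,R5,R6,R7}
Step 9: commit R7 -> on_hand[A=13 B=57 C=27 D=33] avail[A=6 B=57 C=9 D=33] open={R2,R3,R4,R5,R6}
Open reservations: ['R2', 'R3', 'R4', 'R5', 'R6'] -> 5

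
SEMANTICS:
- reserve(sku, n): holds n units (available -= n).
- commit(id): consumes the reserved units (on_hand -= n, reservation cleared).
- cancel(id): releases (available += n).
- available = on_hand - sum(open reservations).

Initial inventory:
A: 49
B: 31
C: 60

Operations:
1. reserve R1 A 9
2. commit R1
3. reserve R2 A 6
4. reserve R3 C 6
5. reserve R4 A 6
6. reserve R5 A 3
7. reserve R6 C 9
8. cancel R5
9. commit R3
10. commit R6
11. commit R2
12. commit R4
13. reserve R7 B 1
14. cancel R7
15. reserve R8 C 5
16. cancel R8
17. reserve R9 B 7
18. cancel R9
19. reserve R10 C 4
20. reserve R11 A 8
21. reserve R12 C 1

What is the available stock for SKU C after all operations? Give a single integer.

Step 1: reserve R1 A 9 -> on_hand[A=49 B=31 C=60] avail[A=40 B=31 C=60] open={R1}
Step 2: commit R1 -> on_hand[A=40 B=31 C=60] avail[A=40 B=31 C=60] open={}
Step 3: reserve R2 A 6 -> on_hand[A=40 B=31 C=60] avail[A=34 B=31 C=60] open={R2}
Step 4: reserve R3 C 6 -> on_hand[A=40 B=31 C=60] avail[A=34 B=31 C=54] open={R2,R3}
Step 5: reserve R4 A 6 -> on_hand[A=40 B=31 C=60] avail[A=28 B=31 C=54] open={R2,R3,R4}
Step 6: reserve R5 A 3 -> on_hand[A=40 B=31 C=60] avail[A=25 B=31 C=54] open={R2,R3,R4,R5}
Step 7: reserve R6 C 9 -> on_hand[A=40 B=31 C=60] avail[A=25 B=31 C=45] open={R2,R3,R4,R5,R6}
Step 8: cancel R5 -> on_hand[A=40 B=31 C=60] avail[A=28 B=31 C=45] open={R2,R3,R4,R6}
Step 9: commit R3 -> on_hand[A=40 B=31 C=54] avail[A=28 B=31 C=45] open={R2,R4,R6}
Step 10: commit R6 -> on_hand[A=40 B=31 C=45] avail[A=28 B=31 C=45] open={R2,R4}
Step 11: commit R2 -> on_hand[A=34 B=31 C=45] avail[A=28 B=31 C=45] open={R4}
Step 12: commit R4 -> on_hand[A=28 B=31 C=45] avail[A=28 B=31 C=45] open={}
Step 13: reserve R7 B 1 -> on_hand[A=28 B=31 C=45] avail[A=28 B=30 C=45] open={R7}
Step 14: cancel R7 -> on_hand[A=28 B=31 C=45] avail[A=28 B=31 C=45] open={}
Step 15: reserve R8 C 5 -> on_hand[A=28 B=31 C=45] avail[A=28 B=31 C=40] open={R8}
Step 16: cancel R8 -> on_hand[A=28 B=31 C=45] avail[A=28 B=31 C=45] open={}
Step 17: reserve R9 B 7 -> on_hand[A=28 B=31 C=45] avail[A=28 B=24 C=45] open={R9}
Step 18: cancel R9 -> on_hand[A=28 B=31 C=45] avail[A=28 B=31 C=45] open={}
Step 19: reserve R10 C 4 -> on_hand[A=28 B=31 C=45] avail[A=28 B=31 C=41] open={R10}
Step 20: reserve R11 A 8 -> on_hand[A=28 B=31 C=45] avail[A=20 B=31 C=41] open={R10,R11}
Step 21: reserve R12 C 1 -> on_hand[A=28 B=31 C=45] avail[A=20 B=31 C=40] open={R10,R11,R12}
Final available[C] = 40

Answer: 40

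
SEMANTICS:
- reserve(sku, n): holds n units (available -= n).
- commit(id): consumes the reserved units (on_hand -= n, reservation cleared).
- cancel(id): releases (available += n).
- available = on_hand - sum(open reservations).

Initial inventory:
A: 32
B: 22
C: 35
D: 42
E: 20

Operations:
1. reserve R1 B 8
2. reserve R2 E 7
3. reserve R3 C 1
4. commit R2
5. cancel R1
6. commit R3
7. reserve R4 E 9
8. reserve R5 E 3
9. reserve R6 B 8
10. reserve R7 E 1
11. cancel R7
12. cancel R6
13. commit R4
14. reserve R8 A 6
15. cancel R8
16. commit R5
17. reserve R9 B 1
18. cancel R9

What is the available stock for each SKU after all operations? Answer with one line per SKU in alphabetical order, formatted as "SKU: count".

Step 1: reserve R1 B 8 -> on_hand[A=32 B=22 C=35 D=42 E=20] avail[A=32 B=14 C=35 D=42 E=20] open={R1}
Step 2: reserve R2 E 7 -> on_hand[A=32 B=22 C=35 D=42 E=20] avail[A=32 B=14 C=35 D=42 E=13] open={R1,R2}
Step 3: reserve R3 C 1 -> on_hand[A=32 B=22 C=35 D=42 E=20] avail[A=32 B=14 C=34 D=42 E=13] open={R1,R2,R3}
Step 4: commit R2 -> on_hand[A=32 B=22 C=35 D=42 E=13] avail[A=32 B=14 C=34 D=42 E=13] open={R1,R3}
Step 5: cancel R1 -> on_hand[A=32 B=22 C=35 D=42 E=13] avail[A=32 B=22 C=34 D=42 E=13] open={R3}
Step 6: commit R3 -> on_hand[A=32 B=22 C=34 D=42 E=13] avail[A=32 B=22 C=34 D=42 E=13] open={}
Step 7: reserve R4 E 9 -> on_hand[A=32 B=22 C=34 D=42 E=13] avail[A=32 B=22 C=34 D=42 E=4] open={R4}
Step 8: reserve R5 E 3 -> on_hand[A=32 B=22 C=34 D=42 E=13] avail[A=32 B=22 C=34 D=42 E=1] open={R4,R5}
Step 9: reserve R6 B 8 -> on_hand[A=32 B=22 C=34 D=42 E=13] avail[A=32 B=14 C=34 D=42 E=1] open={R4,R5,R6}
Step 10: reserve R7 E 1 -> on_hand[A=32 B=22 C=34 D=42 E=13] avail[A=32 B=14 C=34 D=42 E=0] open={R4,R5,R6,R7}
Step 11: cancel R7 -> on_hand[A=32 B=22 C=34 D=42 E=13] avail[A=32 B=14 C=34 D=42 E=1] open={R4,R5,R6}
Step 12: cancel R6 -> on_hand[A=32 B=22 C=34 D=42 E=13] avail[A=32 B=22 C=34 D=42 E=1] open={R4,R5}
Step 13: commit R4 -> on_hand[A=32 B=22 C=34 D=42 E=4] avail[A=32 B=22 C=34 D=42 E=1] open={R5}
Step 14: reserve R8 A 6 -> on_hand[A=32 B=22 C=34 D=42 E=4] avail[A=26 B=22 C=34 D=42 E=1] open={R5,R8}
Step 15: cancel R8 -> on_hand[A=32 B=22 C=34 D=42 E=4] avail[A=32 B=22 C=34 D=42 E=1] open={R5}
Step 16: commit R5 -> on_hand[A=32 B=22 C=34 D=42 E=1] avail[A=32 B=22 C=34 D=42 E=1] open={}
Step 17: reserve R9 B 1 -> on_hand[A=32 B=22 C=34 D=42 E=1] avail[A=32 B=21 C=34 D=42 E=1] open={R9}
Step 18: cancel R9 -> on_hand[A=32 B=22 C=34 D=42 E=1] avail[A=32 B=22 C=34 D=42 E=1] open={}

Answer: A: 32
B: 22
C: 34
D: 42
E: 1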